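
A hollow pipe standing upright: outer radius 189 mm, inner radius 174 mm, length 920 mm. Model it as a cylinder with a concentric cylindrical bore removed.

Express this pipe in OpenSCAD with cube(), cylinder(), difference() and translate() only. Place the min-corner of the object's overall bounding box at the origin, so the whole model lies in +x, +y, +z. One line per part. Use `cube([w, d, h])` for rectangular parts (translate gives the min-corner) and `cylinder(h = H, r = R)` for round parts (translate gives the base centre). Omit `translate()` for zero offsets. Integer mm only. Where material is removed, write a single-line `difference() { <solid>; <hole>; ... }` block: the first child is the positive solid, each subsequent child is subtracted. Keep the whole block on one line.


difference() { translate([189, 189, 0]) cylinder(h = 920, r = 189); translate([189, 189, 0]) cylinder(h = 920, r = 174); }


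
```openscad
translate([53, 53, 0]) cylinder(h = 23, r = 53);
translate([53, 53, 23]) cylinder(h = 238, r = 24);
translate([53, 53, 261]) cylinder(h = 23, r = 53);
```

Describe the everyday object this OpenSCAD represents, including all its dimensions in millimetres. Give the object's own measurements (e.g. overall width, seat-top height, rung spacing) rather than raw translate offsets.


A spool: two coaxial disc flanges of radius 53 mm and thickness 23 mm, joined by a core cylinder of radius 24 mm and height 238 mm. The lower flange rests on z = 0 and the three cylinders share a vertical axis.


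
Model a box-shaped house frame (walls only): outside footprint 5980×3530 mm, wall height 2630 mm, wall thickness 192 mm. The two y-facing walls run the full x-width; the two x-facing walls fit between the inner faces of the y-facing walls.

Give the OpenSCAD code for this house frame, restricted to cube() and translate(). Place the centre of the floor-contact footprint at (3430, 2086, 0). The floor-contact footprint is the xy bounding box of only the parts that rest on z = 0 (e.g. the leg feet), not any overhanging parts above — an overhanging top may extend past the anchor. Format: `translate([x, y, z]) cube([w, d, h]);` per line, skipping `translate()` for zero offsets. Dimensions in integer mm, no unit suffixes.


translate([440, 321, 0]) cube([5980, 192, 2630]);
translate([440, 3659, 0]) cube([5980, 192, 2630]);
translate([440, 513, 0]) cube([192, 3146, 2630]);
translate([6228, 513, 0]) cube([192, 3146, 2630]);


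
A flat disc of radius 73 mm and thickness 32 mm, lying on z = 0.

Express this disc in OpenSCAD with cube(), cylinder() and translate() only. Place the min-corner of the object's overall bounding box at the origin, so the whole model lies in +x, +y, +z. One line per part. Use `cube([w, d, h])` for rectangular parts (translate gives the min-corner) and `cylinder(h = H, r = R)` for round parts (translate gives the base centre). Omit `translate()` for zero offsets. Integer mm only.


translate([73, 73, 0]) cylinder(h = 32, r = 73);


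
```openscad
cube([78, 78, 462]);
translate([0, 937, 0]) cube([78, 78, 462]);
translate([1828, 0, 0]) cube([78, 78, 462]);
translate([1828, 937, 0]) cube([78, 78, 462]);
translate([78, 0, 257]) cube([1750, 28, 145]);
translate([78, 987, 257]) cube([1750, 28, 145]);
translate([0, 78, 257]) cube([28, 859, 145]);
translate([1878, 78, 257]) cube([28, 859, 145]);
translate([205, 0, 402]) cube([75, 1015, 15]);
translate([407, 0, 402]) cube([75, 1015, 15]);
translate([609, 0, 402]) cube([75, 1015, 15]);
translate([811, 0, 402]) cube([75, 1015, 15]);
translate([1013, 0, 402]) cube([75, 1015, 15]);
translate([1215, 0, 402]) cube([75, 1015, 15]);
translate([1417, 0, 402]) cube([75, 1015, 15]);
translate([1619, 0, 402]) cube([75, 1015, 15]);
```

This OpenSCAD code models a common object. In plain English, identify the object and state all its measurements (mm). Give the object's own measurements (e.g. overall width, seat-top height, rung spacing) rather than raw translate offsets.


A bed frame 1906 mm long (x) by 1015 mm wide (y). Four 78×78 mm corner posts, 462 mm tall, at the corners of the footprint. Four rails of 28 mm thickness and 145 mm height run between adjacent posts with their undersides at z = 257 mm, their outer faces flush with the outside of the frame (the two x-running rails run between the posts' inner faces; the two y-running rails run between the posts' inner faces). 8 slats, each 75 mm wide (x) and 15 mm thick, lie across the top of the two x-running rails, running the full 1015 mm width of the frame in y; along x they sit between the end posts with a 127 mm gap after the −x posts and between neighbouring slats, leaving 134 mm before the +x posts.


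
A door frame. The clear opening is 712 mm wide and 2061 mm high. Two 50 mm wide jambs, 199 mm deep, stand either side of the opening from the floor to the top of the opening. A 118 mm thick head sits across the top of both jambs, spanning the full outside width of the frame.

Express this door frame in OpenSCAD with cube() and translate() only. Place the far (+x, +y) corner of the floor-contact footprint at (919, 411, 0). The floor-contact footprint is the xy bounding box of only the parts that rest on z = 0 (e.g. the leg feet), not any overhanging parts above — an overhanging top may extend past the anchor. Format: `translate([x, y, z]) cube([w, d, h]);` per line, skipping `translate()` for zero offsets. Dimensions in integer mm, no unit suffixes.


translate([107, 212, 0]) cube([50, 199, 2061]);
translate([869, 212, 0]) cube([50, 199, 2061]);
translate([107, 212, 2061]) cube([812, 199, 118]);


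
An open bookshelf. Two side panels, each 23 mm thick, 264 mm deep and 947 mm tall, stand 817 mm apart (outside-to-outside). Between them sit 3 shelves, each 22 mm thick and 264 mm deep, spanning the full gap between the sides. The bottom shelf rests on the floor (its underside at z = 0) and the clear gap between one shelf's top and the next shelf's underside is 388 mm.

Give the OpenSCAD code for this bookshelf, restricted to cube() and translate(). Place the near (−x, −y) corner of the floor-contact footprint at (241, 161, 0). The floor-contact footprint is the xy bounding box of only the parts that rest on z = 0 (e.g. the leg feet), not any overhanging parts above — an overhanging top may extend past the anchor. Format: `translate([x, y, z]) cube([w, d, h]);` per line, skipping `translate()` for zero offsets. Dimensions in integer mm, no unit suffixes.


translate([241, 161, 0]) cube([23, 264, 947]);
translate([1035, 161, 0]) cube([23, 264, 947]);
translate([264, 161, 0]) cube([771, 264, 22]);
translate([264, 161, 410]) cube([771, 264, 22]);
translate([264, 161, 820]) cube([771, 264, 22]);


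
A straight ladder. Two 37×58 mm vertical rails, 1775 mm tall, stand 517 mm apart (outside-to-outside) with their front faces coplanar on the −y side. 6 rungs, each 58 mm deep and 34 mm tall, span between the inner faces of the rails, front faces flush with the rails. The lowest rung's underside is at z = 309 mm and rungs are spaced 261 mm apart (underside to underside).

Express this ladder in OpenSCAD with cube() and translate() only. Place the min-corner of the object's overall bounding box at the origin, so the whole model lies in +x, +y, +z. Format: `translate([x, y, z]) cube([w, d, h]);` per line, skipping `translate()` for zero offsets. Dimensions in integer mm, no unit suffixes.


cube([37, 58, 1775]);
translate([480, 0, 0]) cube([37, 58, 1775]);
translate([37, 0, 309]) cube([443, 58, 34]);
translate([37, 0, 570]) cube([443, 58, 34]);
translate([37, 0, 831]) cube([443, 58, 34]);
translate([37, 0, 1092]) cube([443, 58, 34]);
translate([37, 0, 1353]) cube([443, 58, 34]);
translate([37, 0, 1614]) cube([443, 58, 34]);


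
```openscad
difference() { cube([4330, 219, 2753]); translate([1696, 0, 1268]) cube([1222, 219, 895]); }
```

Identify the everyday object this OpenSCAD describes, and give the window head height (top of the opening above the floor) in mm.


A wall with a window opening. The window head height is 2163 mm.

A wall with a rectangular opening subtracted — a window. Sill at z = 1268, opening 895 mm tall, so the head is at 1268 + 895 = 2163 mm.


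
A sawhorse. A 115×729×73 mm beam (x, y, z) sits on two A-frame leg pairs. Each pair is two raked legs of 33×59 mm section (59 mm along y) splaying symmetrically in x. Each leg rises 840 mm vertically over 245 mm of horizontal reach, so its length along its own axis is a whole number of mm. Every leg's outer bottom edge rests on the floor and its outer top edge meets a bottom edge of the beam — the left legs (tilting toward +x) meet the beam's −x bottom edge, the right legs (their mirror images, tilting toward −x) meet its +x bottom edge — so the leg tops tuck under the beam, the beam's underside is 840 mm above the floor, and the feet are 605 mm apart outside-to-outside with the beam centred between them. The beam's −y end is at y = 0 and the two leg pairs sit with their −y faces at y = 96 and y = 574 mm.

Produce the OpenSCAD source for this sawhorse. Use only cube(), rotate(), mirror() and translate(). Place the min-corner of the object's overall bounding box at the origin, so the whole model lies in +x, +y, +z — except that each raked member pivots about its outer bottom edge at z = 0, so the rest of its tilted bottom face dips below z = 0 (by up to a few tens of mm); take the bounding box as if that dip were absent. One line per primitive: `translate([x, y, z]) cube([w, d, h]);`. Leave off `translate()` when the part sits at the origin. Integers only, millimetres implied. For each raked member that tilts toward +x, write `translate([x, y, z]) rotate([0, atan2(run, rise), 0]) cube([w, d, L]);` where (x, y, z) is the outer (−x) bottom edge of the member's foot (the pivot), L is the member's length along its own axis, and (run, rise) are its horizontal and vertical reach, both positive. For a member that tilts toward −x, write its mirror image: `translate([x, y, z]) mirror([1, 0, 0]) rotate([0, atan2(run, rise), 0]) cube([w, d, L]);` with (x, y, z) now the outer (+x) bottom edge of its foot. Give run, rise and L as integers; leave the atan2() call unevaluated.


translate([245, 0, 840]) cube([115, 729, 73]);
translate([0, 96, 0]) rotate([0, atan2(245, 840), 0]) cube([33, 59, 875]);
translate([605, 96, 0]) mirror([1, 0, 0]) rotate([0, atan2(245, 840), 0]) cube([33, 59, 875]);
translate([0, 574, 0]) rotate([0, atan2(245, 840), 0]) cube([33, 59, 875]);
translate([605, 574, 0]) mirror([1, 0, 0]) rotate([0, atan2(245, 840), 0]) cube([33, 59, 875]);


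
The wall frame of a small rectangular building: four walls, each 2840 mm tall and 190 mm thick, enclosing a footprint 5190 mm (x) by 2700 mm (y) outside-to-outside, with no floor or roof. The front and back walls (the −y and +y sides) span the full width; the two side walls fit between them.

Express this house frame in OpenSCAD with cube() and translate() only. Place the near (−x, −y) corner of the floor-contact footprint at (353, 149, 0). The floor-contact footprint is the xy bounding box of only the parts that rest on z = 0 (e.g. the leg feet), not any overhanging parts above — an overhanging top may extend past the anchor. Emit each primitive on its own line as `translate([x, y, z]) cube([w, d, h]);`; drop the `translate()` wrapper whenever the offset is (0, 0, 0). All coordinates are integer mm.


translate([353, 149, 0]) cube([5190, 190, 2840]);
translate([353, 2659, 0]) cube([5190, 190, 2840]);
translate([353, 339, 0]) cube([190, 2320, 2840]);
translate([5353, 339, 0]) cube([190, 2320, 2840]);


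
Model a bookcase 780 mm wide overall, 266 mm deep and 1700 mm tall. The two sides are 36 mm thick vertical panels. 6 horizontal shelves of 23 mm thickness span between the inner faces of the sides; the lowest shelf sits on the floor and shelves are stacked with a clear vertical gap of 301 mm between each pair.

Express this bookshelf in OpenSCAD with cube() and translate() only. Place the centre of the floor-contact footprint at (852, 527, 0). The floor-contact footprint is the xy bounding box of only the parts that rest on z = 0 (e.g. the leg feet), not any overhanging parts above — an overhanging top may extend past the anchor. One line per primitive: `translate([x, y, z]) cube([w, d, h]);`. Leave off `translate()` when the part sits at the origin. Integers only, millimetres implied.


translate([462, 394, 0]) cube([36, 266, 1700]);
translate([1206, 394, 0]) cube([36, 266, 1700]);
translate([498, 394, 0]) cube([708, 266, 23]);
translate([498, 394, 324]) cube([708, 266, 23]);
translate([498, 394, 648]) cube([708, 266, 23]);
translate([498, 394, 972]) cube([708, 266, 23]);
translate([498, 394, 1296]) cube([708, 266, 23]);
translate([498, 394, 1620]) cube([708, 266, 23]);


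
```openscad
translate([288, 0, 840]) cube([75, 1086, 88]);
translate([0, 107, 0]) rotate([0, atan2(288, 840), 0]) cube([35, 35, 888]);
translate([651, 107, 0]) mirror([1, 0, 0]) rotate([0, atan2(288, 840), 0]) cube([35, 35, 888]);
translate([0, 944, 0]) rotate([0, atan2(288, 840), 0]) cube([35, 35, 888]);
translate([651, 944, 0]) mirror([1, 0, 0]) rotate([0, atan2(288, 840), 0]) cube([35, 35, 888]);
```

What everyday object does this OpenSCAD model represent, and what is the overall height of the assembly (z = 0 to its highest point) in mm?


A sawhorse. The overall height is 928 mm.

A beam across two mirrored pairs of raked legs — a sawhorse. The beam's underside is at z = 840 (matching the legs' vertical rise in atan2(288, 840)) and the beam is 88 mm tall, so its top is at 840 + 88 = 928 mm. The raked legs top out at the beam's underside, so that is the highest point.


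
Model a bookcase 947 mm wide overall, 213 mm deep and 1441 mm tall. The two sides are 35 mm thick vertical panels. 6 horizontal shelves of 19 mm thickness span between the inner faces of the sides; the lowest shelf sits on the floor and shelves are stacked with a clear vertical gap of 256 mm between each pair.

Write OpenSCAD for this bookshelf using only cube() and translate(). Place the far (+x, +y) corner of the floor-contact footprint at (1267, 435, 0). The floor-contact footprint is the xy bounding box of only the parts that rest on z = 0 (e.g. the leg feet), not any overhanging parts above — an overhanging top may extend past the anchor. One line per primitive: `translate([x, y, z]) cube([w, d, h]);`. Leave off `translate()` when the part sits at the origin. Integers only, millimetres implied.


translate([320, 222, 0]) cube([35, 213, 1441]);
translate([1232, 222, 0]) cube([35, 213, 1441]);
translate([355, 222, 0]) cube([877, 213, 19]);
translate([355, 222, 275]) cube([877, 213, 19]);
translate([355, 222, 550]) cube([877, 213, 19]);
translate([355, 222, 825]) cube([877, 213, 19]);
translate([355, 222, 1100]) cube([877, 213, 19]);
translate([355, 222, 1375]) cube([877, 213, 19]);


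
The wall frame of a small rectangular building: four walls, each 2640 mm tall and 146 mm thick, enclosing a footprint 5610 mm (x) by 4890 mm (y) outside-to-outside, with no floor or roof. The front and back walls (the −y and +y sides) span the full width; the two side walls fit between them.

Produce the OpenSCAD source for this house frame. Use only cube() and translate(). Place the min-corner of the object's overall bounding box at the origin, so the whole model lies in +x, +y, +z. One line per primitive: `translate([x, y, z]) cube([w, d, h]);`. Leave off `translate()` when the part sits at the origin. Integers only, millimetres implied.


cube([5610, 146, 2640]);
translate([0, 4744, 0]) cube([5610, 146, 2640]);
translate([0, 146, 0]) cube([146, 4598, 2640]);
translate([5464, 146, 0]) cube([146, 4598, 2640]);


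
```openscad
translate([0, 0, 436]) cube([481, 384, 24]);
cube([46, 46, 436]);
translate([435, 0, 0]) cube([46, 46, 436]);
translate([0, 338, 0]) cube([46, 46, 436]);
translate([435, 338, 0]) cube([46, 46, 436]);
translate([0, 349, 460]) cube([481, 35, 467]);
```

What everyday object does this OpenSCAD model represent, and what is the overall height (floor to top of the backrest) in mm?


A chair. The overall height is 927 mm.

A slab on four corner posts with a tall panel at the back — a chair. The seat slab sits at z = 436 with thickness 24, and the 467 mm backrest starts at the seat top, so the overall height is 436 + 24 + 467 = 927 mm.


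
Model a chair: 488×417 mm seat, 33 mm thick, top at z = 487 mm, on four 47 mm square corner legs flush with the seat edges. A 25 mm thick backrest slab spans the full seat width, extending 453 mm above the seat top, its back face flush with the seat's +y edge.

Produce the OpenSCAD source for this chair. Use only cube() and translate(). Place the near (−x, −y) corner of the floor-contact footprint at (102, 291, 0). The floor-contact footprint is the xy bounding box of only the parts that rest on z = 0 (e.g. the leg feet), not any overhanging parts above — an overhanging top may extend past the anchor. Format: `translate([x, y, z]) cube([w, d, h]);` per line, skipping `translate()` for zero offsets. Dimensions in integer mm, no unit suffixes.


translate([102, 291, 454]) cube([488, 417, 33]);
translate([102, 291, 0]) cube([47, 47, 454]);
translate([543, 291, 0]) cube([47, 47, 454]);
translate([102, 661, 0]) cube([47, 47, 454]);
translate([543, 661, 0]) cube([47, 47, 454]);
translate([102, 683, 487]) cube([488, 25, 453]);


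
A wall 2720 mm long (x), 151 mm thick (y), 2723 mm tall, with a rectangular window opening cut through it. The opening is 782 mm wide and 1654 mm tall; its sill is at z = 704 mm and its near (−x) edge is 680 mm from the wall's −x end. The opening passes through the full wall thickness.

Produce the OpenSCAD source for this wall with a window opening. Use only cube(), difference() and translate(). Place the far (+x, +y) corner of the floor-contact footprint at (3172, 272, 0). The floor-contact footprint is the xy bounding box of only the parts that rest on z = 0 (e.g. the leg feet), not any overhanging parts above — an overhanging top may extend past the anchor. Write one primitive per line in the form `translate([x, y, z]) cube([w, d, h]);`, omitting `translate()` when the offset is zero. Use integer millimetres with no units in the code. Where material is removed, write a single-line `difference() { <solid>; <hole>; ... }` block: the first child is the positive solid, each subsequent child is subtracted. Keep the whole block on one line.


difference() { translate([452, 121, 0]) cube([2720, 151, 2723]); translate([1132, 121, 704]) cube([782, 151, 1654]); }


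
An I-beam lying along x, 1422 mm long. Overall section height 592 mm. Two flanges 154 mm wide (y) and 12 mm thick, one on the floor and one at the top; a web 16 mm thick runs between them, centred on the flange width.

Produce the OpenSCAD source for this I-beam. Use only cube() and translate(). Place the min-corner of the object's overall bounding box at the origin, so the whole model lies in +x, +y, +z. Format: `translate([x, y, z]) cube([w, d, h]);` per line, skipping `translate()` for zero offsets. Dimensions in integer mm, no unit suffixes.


cube([1422, 154, 12]);
translate([0, 69, 12]) cube([1422, 16, 568]);
translate([0, 0, 580]) cube([1422, 154, 12]);


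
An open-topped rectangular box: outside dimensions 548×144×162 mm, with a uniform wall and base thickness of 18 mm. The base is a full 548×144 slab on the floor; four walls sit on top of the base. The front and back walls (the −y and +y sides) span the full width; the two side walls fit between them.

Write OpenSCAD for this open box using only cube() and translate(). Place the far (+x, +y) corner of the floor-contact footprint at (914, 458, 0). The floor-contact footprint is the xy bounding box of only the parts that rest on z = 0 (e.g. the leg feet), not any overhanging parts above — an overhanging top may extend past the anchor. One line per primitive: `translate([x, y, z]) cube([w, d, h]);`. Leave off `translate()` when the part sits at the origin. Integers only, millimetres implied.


translate([366, 314, 0]) cube([548, 144, 18]);
translate([366, 314, 18]) cube([548, 18, 144]);
translate([366, 440, 18]) cube([548, 18, 144]);
translate([366, 332, 18]) cube([18, 108, 144]);
translate([896, 332, 18]) cube([18, 108, 144]);


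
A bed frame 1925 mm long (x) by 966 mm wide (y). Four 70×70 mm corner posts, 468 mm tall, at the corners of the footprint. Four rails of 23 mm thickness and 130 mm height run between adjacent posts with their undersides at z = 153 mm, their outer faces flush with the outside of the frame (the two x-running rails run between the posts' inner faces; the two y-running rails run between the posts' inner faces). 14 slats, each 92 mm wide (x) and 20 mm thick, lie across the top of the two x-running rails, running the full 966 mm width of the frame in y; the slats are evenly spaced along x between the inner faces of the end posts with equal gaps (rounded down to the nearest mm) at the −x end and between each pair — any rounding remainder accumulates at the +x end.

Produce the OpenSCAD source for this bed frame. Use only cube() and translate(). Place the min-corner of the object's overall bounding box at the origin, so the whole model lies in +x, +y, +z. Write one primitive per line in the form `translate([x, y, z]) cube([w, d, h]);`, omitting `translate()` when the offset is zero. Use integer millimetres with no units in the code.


cube([70, 70, 468]);
translate([0, 896, 0]) cube([70, 70, 468]);
translate([1855, 0, 0]) cube([70, 70, 468]);
translate([1855, 896, 0]) cube([70, 70, 468]);
translate([70, 0, 153]) cube([1785, 23, 130]);
translate([70, 943, 153]) cube([1785, 23, 130]);
translate([0, 70, 153]) cube([23, 826, 130]);
translate([1902, 70, 153]) cube([23, 826, 130]);
translate([103, 0, 283]) cube([92, 966, 20]);
translate([228, 0, 283]) cube([92, 966, 20]);
translate([353, 0, 283]) cube([92, 966, 20]);
translate([478, 0, 283]) cube([92, 966, 20]);
translate([603, 0, 283]) cube([92, 966, 20]);
translate([728, 0, 283]) cube([92, 966, 20]);
translate([853, 0, 283]) cube([92, 966, 20]);
translate([978, 0, 283]) cube([92, 966, 20]);
translate([1103, 0, 283]) cube([92, 966, 20]);
translate([1228, 0, 283]) cube([92, 966, 20]);
translate([1353, 0, 283]) cube([92, 966, 20]);
translate([1478, 0, 283]) cube([92, 966, 20]);
translate([1603, 0, 283]) cube([92, 966, 20]);
translate([1728, 0, 283]) cube([92, 966, 20]);


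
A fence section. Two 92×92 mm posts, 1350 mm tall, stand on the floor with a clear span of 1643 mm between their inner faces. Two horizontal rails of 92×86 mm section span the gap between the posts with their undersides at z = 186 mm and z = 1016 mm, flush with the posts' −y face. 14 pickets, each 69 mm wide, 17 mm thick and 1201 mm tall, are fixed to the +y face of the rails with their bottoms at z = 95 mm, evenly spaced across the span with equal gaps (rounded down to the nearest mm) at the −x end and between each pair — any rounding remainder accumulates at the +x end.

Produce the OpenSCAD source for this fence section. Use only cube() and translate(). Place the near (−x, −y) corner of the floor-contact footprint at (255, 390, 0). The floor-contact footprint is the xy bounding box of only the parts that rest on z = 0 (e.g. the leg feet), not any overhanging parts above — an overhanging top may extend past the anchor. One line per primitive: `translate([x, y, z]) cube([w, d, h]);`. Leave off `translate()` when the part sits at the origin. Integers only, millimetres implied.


translate([255, 390, 0]) cube([92, 92, 1350]);
translate([1990, 390, 0]) cube([92, 92, 1350]);
translate([347, 390, 186]) cube([1643, 92, 86]);
translate([347, 390, 1016]) cube([1643, 92, 86]);
translate([392, 482, 95]) cube([69, 17, 1201]);
translate([506, 482, 95]) cube([69, 17, 1201]);
translate([620, 482, 95]) cube([69, 17, 1201]);
translate([734, 482, 95]) cube([69, 17, 1201]);
translate([848, 482, 95]) cube([69, 17, 1201]);
translate([962, 482, 95]) cube([69, 17, 1201]);
translate([1076, 482, 95]) cube([69, 17, 1201]);
translate([1190, 482, 95]) cube([69, 17, 1201]);
translate([1304, 482, 95]) cube([69, 17, 1201]);
translate([1418, 482, 95]) cube([69, 17, 1201]);
translate([1532, 482, 95]) cube([69, 17, 1201]);
translate([1646, 482, 95]) cube([69, 17, 1201]);
translate([1760, 482, 95]) cube([69, 17, 1201]);
translate([1874, 482, 95]) cube([69, 17, 1201]);


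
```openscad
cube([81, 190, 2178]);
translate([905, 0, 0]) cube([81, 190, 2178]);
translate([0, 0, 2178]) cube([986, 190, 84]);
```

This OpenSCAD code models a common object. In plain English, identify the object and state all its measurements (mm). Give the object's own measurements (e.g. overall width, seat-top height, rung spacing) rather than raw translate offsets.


A door frame. The clear opening is 824 mm wide and 2178 mm high. Two 81 mm wide jambs, 190 mm deep, stand either side of the opening from the floor to the top of the opening. A 84 mm thick head sits across the top of both jambs, spanning the full outside width of the frame.


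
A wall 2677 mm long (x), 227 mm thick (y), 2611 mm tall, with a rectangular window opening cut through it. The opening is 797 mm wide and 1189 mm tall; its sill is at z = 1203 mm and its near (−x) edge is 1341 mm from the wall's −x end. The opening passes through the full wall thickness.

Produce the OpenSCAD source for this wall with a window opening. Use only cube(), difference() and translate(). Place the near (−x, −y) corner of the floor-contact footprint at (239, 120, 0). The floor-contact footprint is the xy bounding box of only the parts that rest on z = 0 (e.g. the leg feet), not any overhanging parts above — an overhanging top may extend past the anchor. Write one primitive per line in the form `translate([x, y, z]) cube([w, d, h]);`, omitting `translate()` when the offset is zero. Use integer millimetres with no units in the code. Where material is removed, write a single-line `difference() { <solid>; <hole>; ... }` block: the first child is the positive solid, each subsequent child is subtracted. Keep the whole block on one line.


difference() { translate([239, 120, 0]) cube([2677, 227, 2611]); translate([1580, 120, 1203]) cube([797, 227, 1189]); }


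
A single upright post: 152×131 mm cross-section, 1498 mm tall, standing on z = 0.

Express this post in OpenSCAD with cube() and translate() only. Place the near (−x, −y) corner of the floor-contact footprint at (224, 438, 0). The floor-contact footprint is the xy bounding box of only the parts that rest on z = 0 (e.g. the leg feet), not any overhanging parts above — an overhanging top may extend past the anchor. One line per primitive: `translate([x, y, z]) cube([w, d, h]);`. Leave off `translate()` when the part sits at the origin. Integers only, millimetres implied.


translate([224, 438, 0]) cube([152, 131, 1498]);


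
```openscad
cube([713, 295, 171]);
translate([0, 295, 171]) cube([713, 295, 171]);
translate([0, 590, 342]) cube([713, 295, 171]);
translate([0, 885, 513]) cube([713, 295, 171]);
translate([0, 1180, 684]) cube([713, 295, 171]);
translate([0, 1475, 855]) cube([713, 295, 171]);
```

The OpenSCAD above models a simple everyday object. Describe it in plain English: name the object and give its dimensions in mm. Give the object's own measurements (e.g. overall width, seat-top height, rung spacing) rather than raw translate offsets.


A straight staircase of 6 solid steps. Each step is 713 mm wide (x), 295 mm deep (y, the going) and 171 mm tall (the rise). The first step rests on the floor; each subsequent step sits one going further in +y and one rise higher in +z, directly behind and above the previous step with no overlap.


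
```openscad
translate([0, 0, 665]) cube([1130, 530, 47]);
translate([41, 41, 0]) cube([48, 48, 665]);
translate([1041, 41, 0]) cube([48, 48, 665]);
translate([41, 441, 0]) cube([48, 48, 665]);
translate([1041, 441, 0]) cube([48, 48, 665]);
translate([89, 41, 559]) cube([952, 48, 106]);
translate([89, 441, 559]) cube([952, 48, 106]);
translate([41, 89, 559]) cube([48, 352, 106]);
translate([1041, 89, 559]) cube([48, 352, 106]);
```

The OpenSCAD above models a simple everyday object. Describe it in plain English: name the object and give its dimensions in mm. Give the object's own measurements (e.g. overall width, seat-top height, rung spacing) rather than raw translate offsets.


A rectangular dining table. The top is 1130×530×47 mm with its upper surface at z = 712 mm. It stands on four 48×48 mm square legs, each inset 41 mm from the nearest pair of top edges, running from the floor to the underside of the top. Four apron rails, 48 mm thick and 106 mm tall, run between adjacent legs with their top edges flush with the underside of the top and their outer faces flush with the legs' outer faces.


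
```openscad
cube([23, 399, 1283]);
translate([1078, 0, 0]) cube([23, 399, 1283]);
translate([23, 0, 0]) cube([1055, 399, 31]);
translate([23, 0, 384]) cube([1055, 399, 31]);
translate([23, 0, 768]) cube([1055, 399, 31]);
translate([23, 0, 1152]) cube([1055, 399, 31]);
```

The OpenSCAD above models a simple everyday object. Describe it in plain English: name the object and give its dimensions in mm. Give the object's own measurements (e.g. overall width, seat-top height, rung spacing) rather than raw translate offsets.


An open bookshelf. Two side panels, each 23 mm thick, 399 mm deep and 1283 mm tall, stand 1101 mm apart (outside-to-outside). Between them sit 4 shelves, each 31 mm thick and 399 mm deep, spanning the full gap between the sides. The bottom shelf rests on the floor (its underside at z = 0) and the clear gap between one shelf's top and the next shelf's underside is 353 mm.


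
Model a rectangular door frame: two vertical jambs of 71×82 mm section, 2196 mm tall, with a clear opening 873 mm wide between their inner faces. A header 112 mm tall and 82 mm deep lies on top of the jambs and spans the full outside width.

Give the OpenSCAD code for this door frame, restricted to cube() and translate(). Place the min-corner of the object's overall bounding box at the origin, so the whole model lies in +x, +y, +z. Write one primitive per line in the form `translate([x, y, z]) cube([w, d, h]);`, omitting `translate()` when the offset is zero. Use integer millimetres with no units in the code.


cube([71, 82, 2196]);
translate([944, 0, 0]) cube([71, 82, 2196]);
translate([0, 0, 2196]) cube([1015, 82, 112]);


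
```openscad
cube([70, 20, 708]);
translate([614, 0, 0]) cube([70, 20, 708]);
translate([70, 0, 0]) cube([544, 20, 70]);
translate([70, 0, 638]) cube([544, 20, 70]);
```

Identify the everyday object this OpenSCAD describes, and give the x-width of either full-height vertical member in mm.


A picture frame. The border width is 70 mm.

Four thin pieces enclosing a rectangular opening — a picture frame. The two full-height stiles are 708 mm tall; the top rail sits at z = 638 and is 70 mm tall, so the border above the opening is 708 − 638 = 70 mm, matching the stile x-width.


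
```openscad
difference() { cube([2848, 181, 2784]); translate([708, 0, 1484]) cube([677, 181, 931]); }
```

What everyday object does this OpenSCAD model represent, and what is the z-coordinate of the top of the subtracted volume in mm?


A wall with a window opening. The window head height is 2415 mm.

A wall with a rectangular opening subtracted — a window. Sill at z = 1484, opening 931 mm tall, so the head is at 1484 + 931 = 2415 mm.


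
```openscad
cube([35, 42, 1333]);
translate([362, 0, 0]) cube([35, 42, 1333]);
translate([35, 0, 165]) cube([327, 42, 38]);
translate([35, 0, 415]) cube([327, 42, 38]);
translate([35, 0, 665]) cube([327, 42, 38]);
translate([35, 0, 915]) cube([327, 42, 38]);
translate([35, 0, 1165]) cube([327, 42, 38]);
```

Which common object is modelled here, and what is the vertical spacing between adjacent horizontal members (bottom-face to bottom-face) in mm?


A ladder. The rung spacing is 250 mm.

Two tall 35×42 posts with 5 short bars between them — a ladder. Adjacent rungs sit at z = 165 and z = 415, so the spacing is 415 − 165 = 250 mm.


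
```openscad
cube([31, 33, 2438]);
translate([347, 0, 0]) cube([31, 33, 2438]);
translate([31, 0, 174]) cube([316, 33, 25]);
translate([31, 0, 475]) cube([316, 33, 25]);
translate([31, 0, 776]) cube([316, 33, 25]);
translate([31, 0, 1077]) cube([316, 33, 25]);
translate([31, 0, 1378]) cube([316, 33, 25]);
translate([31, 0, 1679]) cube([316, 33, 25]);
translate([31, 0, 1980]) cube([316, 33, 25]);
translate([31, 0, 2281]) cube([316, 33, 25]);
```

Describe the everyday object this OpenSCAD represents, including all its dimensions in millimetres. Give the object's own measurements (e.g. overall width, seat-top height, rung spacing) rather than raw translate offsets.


A straight ladder. Two 31×33 mm vertical rails, 2438 mm tall, stand 378 mm apart (outside-to-outside) with their front faces coplanar on the −y side. 8 rungs, each 33 mm deep and 25 mm tall, span between the inner faces of the rails, front faces flush with the rails. The lowest rung's underside is at z = 174 mm and rungs are spaced 301 mm apart (underside to underside).


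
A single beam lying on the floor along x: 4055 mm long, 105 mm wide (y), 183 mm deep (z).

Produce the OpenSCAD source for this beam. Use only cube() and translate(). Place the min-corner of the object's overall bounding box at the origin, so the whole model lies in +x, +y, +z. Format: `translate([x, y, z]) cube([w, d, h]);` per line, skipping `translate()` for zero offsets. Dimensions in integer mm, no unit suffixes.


cube([4055, 105, 183]);


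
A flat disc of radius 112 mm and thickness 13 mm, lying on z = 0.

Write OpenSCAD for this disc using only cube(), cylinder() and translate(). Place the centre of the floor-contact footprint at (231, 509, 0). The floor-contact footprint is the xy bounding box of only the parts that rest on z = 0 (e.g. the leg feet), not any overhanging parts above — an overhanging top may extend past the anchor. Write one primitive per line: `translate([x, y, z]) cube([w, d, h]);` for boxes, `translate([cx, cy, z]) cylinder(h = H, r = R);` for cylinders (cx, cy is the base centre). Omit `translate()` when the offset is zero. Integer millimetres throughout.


translate([231, 509, 0]) cylinder(h = 13, r = 112);


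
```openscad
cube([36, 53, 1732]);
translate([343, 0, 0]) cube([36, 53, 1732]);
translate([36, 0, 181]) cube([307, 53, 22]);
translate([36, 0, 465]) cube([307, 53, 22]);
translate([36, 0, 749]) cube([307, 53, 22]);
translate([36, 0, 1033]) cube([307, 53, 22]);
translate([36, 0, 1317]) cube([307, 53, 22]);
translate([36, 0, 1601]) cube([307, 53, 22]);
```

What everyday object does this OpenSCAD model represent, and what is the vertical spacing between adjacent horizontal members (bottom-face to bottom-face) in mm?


A ladder. The rung spacing is 284 mm.

Two tall 36×53 posts with 6 short bars between them — a ladder. Adjacent rungs sit at z = 181 and z = 465, so the spacing is 465 − 181 = 284 mm.


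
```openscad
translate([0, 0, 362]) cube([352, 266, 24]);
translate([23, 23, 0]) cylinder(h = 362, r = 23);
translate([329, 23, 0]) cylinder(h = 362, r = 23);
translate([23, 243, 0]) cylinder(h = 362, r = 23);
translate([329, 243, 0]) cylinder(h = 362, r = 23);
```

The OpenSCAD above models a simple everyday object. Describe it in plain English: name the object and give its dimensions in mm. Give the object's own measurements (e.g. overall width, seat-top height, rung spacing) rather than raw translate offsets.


A four-legged stool. The seat is a 352×266×24 mm slab whose top surface is at z = 386 mm; four round legs, each 46 mm in diameter, run from the floor (z = 0) to the underside of the seat, each leg's axis is inset half a diameter from the nearest pair of seat edges (so the leg's bounding box is flush with the corner).


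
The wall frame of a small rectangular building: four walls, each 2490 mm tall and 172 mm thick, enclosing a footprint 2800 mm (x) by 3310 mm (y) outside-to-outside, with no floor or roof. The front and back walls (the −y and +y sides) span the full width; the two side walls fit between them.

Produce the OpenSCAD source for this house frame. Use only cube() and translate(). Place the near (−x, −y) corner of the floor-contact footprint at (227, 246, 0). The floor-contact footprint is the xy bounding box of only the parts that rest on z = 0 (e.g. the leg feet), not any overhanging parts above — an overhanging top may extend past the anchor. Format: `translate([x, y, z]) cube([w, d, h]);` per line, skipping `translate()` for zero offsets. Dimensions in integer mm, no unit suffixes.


translate([227, 246, 0]) cube([2800, 172, 2490]);
translate([227, 3384, 0]) cube([2800, 172, 2490]);
translate([227, 418, 0]) cube([172, 2966, 2490]);
translate([2855, 418, 0]) cube([172, 2966, 2490]);


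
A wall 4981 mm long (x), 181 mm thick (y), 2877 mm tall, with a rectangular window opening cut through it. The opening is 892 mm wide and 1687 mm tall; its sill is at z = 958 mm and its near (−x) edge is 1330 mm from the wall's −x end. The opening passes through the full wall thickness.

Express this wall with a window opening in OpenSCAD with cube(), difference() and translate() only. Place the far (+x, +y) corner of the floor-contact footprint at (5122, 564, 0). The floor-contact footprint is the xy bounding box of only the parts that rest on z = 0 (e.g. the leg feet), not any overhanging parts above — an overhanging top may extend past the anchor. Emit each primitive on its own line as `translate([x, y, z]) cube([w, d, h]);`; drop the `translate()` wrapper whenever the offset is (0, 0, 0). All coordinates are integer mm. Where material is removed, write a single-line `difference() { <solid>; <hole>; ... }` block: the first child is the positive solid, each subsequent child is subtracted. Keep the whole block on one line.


difference() { translate([141, 383, 0]) cube([4981, 181, 2877]); translate([1471, 383, 958]) cube([892, 181, 1687]); }


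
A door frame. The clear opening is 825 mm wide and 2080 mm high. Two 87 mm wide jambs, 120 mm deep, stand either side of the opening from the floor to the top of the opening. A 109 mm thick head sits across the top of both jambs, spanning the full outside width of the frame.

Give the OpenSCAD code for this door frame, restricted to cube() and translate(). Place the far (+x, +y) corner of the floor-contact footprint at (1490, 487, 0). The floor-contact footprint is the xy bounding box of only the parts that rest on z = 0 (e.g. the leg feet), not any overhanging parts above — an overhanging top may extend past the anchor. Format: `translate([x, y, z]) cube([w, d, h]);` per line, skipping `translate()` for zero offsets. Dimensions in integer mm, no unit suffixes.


translate([491, 367, 0]) cube([87, 120, 2080]);
translate([1403, 367, 0]) cube([87, 120, 2080]);
translate([491, 367, 2080]) cube([999, 120, 109]);


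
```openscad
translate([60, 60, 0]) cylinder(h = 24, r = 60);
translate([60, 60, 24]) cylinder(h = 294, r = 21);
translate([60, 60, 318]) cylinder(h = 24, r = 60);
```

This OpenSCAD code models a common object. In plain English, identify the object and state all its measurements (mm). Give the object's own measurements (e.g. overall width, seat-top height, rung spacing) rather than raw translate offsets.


A spool: two coaxial disc flanges of radius 60 mm and thickness 24 mm, joined by a core cylinder of radius 21 mm and height 294 mm. The lower flange rests on z = 0 and the three cylinders share a vertical axis.


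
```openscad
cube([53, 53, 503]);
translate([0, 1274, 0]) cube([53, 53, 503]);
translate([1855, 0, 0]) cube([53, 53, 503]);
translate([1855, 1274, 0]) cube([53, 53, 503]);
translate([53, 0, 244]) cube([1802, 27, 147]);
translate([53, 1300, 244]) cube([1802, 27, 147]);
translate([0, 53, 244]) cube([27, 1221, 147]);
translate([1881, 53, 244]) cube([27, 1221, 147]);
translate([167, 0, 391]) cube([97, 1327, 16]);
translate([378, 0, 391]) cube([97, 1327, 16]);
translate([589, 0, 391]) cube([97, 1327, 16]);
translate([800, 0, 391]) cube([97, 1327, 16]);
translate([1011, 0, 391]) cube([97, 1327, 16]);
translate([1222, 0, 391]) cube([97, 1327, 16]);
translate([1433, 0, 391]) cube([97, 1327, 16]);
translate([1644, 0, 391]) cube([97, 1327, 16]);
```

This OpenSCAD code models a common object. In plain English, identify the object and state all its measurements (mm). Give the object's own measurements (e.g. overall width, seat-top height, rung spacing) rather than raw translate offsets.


A bed frame 1908 mm long (x) by 1327 mm wide (y). Four 53×53 mm corner posts, 503 mm tall, at the corners of the footprint. Four rails of 27 mm thickness and 147 mm height run between adjacent posts with their undersides at z = 244 mm, their outer faces flush with the outside of the frame (the two x-running rails run between the posts' inner faces; the two y-running rails run between the posts' inner faces). 8 slats, each 97 mm wide (x) and 16 mm thick, lie across the top of the two x-running rails, running the full 1327 mm width of the frame in y; along x they sit between the end posts with a 114 mm gap after the −x posts and between neighbouring slats and before the +x posts.
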